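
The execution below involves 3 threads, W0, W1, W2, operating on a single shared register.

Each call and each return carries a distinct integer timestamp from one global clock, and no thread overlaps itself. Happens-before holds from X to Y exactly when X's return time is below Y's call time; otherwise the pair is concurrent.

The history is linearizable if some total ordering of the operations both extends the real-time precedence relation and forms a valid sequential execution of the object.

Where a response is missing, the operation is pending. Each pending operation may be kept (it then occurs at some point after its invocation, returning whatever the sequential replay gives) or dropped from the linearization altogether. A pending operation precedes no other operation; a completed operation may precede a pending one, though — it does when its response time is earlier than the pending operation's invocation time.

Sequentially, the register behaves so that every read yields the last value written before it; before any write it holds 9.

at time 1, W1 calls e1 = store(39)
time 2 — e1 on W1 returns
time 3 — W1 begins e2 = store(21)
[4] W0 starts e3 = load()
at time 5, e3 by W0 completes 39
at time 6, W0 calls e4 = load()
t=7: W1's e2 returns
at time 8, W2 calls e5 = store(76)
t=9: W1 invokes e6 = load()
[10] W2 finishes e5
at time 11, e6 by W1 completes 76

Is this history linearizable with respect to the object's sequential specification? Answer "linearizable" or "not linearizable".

linearizable

one valid linearization: e1, e3, e2, e4, e5, e6
step 1: e1 store(39) — value 39
step 2: e3 load() → 39 — value 39
step 3: e2 store(21) — value 21
step 4: e4 load() (pending, included) — value 21
step 5: e5 store(76) — value 76
step 6: e6 load() → 76 — value 76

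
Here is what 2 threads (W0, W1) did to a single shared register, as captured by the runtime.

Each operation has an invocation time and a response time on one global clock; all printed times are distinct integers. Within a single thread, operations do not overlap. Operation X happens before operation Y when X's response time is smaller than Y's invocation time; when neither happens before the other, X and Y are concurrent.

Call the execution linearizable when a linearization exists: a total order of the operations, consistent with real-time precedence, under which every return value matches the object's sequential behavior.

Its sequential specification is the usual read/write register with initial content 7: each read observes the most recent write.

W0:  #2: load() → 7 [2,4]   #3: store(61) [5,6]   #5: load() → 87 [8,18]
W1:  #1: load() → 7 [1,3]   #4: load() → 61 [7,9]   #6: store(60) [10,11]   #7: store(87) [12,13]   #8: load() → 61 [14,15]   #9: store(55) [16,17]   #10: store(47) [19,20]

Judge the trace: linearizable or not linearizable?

through event 14 a valid linearization exists; event 15 (#8 responding at time 15) ends that
every one of the 2 real-time-consistent orders over 7 completed register ops fails the sequential spec
completion choices over the 1 pending operation (#5) were checked; none helps
take #1, #2, #3, #4, #6, #7, #8 (pending dropped): step 7 already fails, because #8 load() → 61 cannot occur there
take #2, #1, #3, #4, #6, #7, #8 (pending dropped): step 7 already fails, because #8 load() → 61 cannot occur there

not linearizable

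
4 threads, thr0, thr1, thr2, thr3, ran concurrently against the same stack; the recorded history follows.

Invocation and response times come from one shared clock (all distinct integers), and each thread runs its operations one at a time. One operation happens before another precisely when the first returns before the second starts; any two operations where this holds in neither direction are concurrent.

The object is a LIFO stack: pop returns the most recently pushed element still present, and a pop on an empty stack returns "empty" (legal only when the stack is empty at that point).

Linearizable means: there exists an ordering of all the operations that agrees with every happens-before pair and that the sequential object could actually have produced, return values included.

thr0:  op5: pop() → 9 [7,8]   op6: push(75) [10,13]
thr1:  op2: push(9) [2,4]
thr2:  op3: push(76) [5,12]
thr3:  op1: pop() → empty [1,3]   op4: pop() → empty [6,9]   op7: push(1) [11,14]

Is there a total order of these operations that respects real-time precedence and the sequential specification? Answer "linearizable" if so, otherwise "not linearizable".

linearizable

one valid linearization: op1, op2, op5, op4, op3, op6, op7
step 1: op1 pop() → empty — stack <>
step 2: op2 push(9) — stack <9>
step 3: op5 pop() → 9 — stack <>
step 4: op4 pop() → empty — stack <>
step 5: op3 push(76) — stack <76>
step 6: op6 push(75) — stack <76,75>
step 7: op7 push(1) — stack <76,75,1>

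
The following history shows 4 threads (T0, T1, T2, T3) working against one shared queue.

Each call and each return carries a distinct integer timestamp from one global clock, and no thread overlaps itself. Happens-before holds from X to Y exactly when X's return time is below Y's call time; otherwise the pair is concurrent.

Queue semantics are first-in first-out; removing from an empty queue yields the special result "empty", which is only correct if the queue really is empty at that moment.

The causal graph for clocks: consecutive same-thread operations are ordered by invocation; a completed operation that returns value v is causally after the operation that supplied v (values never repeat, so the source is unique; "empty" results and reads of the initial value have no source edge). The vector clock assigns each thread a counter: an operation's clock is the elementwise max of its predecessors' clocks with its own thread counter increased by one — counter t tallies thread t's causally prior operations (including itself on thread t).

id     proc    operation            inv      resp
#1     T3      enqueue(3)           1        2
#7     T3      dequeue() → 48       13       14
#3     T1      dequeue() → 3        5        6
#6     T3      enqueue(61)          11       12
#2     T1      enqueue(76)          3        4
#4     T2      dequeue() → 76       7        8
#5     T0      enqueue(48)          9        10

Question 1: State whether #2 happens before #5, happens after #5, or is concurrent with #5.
before

#2 spans [3,4], #5 spans [9,10]
resp(#2)=4 < inv(#5)=9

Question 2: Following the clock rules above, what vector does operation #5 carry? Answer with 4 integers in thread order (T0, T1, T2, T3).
(1, 0, 0, 0)

root op #1, invoked 1: fresh clock plus T3's own tick → (0, 0, 0, 1)
root op #2, invoked 3: fresh clock plus T1's own tick → (0, 1, 0, 0)
root op #5, invoked 9: fresh clock plus T0's own tick → (1, 0, 0, 0)
merge at #6 (invoked 11): VC(#1)=(0, 0, 0, 1), own-thread bump on T3 → (0, 0, 0, 2)
merge at #4 (invoked 7): VC(#2)=(0, 1, 0, 0), own-thread bump on T2 → (0, 1, 1, 0)
merge at #3 (invoked 5): VC(#1)=(0, 0, 0, 1), VC(#2)=(0, 1, 0, 0), own-thread bump on T1 → (0, 2, 0, 1)
merge at #7 (invoked 13): VC(#5)=(1, 0, 0, 0), VC(#6)=(0, 0, 0, 2), own-thread bump on T3 → (1, 0, 0, 3)
target: VC(#5) = (1, 0, 0, 0)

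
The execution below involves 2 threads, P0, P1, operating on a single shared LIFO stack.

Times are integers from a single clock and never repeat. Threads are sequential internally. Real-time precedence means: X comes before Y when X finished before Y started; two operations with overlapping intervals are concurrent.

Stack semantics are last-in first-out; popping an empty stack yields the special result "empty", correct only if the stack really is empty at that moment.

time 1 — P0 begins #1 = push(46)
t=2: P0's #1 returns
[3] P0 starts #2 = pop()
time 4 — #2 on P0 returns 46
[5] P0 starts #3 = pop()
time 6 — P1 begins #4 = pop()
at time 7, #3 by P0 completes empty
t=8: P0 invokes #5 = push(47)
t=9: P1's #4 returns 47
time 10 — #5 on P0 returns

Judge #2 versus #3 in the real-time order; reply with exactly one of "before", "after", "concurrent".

before

#2 spans [3,4], #3 spans [5,7]
resp(#2)=4 < inv(#3)=5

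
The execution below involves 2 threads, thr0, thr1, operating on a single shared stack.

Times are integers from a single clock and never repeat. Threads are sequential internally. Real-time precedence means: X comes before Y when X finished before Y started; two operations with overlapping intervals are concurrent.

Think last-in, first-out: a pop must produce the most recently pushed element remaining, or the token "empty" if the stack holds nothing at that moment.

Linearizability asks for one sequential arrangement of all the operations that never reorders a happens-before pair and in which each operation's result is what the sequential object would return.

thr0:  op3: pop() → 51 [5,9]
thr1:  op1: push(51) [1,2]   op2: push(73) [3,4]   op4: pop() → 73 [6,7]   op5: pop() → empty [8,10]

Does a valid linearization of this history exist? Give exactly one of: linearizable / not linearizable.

one valid linearization: op1, op2, op4, op3, op5
after step 1 (op1 push(51)): stack <51>
after step 2 (op2 push(73)): stack <51,73>
after step 3 (op4 pop() → 73): stack <51>
after step 4 (op3 pop() → 51): stack <>
after step 5 (op5 pop() → empty): stack <>

linearizable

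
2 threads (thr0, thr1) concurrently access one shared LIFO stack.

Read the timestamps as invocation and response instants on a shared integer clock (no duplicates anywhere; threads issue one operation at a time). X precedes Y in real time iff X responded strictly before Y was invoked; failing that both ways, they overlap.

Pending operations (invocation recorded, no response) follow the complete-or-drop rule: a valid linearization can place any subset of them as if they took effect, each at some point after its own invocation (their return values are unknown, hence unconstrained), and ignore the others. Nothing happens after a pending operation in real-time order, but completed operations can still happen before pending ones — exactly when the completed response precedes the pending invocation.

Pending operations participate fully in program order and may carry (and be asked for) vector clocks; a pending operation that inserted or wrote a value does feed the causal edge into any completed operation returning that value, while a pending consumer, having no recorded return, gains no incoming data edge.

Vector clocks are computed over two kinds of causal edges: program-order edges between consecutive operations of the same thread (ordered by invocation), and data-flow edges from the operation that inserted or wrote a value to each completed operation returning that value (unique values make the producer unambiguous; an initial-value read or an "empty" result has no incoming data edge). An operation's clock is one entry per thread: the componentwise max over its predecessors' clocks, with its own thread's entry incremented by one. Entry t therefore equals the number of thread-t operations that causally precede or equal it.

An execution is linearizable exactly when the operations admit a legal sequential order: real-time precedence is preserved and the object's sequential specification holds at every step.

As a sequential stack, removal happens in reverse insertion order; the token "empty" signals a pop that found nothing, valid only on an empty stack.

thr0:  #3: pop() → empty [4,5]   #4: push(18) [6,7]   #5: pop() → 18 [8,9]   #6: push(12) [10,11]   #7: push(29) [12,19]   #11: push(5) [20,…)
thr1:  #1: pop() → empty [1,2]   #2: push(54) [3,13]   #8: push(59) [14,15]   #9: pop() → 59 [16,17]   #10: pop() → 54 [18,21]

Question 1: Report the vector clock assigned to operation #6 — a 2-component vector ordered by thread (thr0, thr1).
#1, invoked 1, has no incoming edges; only thr1's bump applies → (0, 1)
#3, invoked 4, has no incoming edges; only thr0's bump applies → (1, 0)
VC(#2, invoked at 3): max of VC(#1)=(0, 1), then +1 on thread thr1 → (0, 2)
VC(#4, invoked at 6): max of VC(#3)=(1, 0), then +1 on thread thr0 → (2, 0)
VC(#8, invoked at 14): max of VC(#2)=(0, 2), then +1 on thread thr1 → (0, 3)
VC(#5, invoked at 8): max of VC(#4)=(2, 0), then +1 on thread thr0 → (3, 0)
VC(#9, invoked at 16): max of VC(#8)=(0, 3), then +1 on thread thr1 → (0, 4)
VC(#6, invoked at 10): max of VC(#5)=(3, 0), then +1 on thread thr0 → (4, 0)
VC(#10, invoked at 18): max of VC(#2)=(0, 2), VC(#9)=(0, 4), then +1 on thread thr1 → (0, 5)
VC(#7, invoked at 12): max of VC(#6)=(4, 0), then +1 on thread thr0 → (5, 0)
VC(#11, invoked at 20): max of VC(#7)=(5, 0), then +1 on thread thr0 → (6, 0)
target: VC(#6) = (4, 0)

(4, 0)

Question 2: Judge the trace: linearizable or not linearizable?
one valid linearization: #1, #3, #4, #5, #6, #2, #8, #9, #10, #7
after step 1 (#1 pop() → empty): stack <>
after step 2 (#3 pop() → empty): stack <>
after step 3 (#4 push(18)): stack <18>
after step 4 (#5 pop() → 18): stack <>
after step 5 (#6 push(12)): stack <12>
after step 6 (#2 push(54)): stack <12,54>
after step 7 (#8 push(59)): stack <12,54,59>
after step 8 (#9 pop() → 59): stack <12,54>
after step 9 (#10 pop() → 54): stack <12>
after step 10 (#7 push(29)): stack <12,29>

linearizable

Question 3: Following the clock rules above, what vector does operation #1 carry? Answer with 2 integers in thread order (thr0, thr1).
no predecessors for #1 (invoked 1): thr1 increments from zero → (0, 1)
no predecessors for #3 (invoked 4): thr0 increments from zero → (1, 0)
#2 (invocation 3): componentwise max over VC(#1)=(0, 1), +1 at thr1, giving (0, 2)
#4 (invocation 6): componentwise max over VC(#3)=(1, 0), +1 at thr0, giving (2, 0)
#8 (invocation 14): componentwise max over VC(#2)=(0, 2), +1 at thr1, giving (0, 3)
#5 (invocation 8): componentwise max over VC(#4)=(2, 0), +1 at thr0, giving (3, 0)
#9 (invocation 16): componentwise max over VC(#8)=(0, 3), +1 at thr1, giving (0, 4)
#6 (invocation 10): componentwise max over VC(#5)=(3, 0), +1 at thr0, giving (4, 0)
#10 (invocation 18): componentwise max over VC(#2)=(0, 2), VC(#9)=(0, 4), +1 at thr1, giving (0, 5)
#7 (invocation 12): componentwise max over VC(#6)=(4, 0), +1 at thr0, giving (5, 0)
#11 (invocation 20): componentwise max over VC(#7)=(5, 0), +1 at thr0, giving (6, 0)
target: VC(#1) = (0, 1)

(0, 1)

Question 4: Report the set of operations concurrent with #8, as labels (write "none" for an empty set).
overlap test against #8 [14,15]: concurrent iff the interval meets 14..15
#1 [1,2]: before
#2 [3,13]: before
#3 [4,5]: before
#4 [6,7]: before
#5 [8,9]: before
#6 [10,11]: before
#7 [12,19]: concurrent
#9 [16,17]: after
#10 [18,21]: after
#11 [20,…): after

#7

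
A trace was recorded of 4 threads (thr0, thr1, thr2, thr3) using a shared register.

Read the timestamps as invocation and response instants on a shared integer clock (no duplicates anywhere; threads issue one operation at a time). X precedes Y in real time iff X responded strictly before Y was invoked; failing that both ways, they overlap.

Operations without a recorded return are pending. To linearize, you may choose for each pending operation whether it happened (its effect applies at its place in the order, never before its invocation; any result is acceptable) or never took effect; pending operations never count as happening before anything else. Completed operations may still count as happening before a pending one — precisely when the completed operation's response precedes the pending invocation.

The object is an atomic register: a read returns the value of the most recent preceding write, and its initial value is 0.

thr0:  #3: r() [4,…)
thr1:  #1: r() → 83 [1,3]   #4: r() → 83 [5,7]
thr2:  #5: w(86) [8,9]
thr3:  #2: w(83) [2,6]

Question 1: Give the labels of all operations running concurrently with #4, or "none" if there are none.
#4 spans [5,7]: anything still running between times 5 and 7 counts as concurrent
#1 [1,3]: before
#2 [2,6]: concurrent
#3 [4,…): concurrent
#5 [8,9]: after

#2, #3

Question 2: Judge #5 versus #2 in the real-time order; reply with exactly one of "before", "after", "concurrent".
#5 spans [8,9], #2 spans [2,6]
resp(#2)=6 < inv(#5)=8

after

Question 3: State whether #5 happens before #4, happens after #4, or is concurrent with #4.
#5 spans [8,9], #4 spans [5,7]
resp(#4)=7 < inv(#5)=8

after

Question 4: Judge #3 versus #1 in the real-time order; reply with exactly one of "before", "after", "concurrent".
#3 spans [4,…), #1 spans [1,3]
resp(#1)=3 < inv(#3)=4

after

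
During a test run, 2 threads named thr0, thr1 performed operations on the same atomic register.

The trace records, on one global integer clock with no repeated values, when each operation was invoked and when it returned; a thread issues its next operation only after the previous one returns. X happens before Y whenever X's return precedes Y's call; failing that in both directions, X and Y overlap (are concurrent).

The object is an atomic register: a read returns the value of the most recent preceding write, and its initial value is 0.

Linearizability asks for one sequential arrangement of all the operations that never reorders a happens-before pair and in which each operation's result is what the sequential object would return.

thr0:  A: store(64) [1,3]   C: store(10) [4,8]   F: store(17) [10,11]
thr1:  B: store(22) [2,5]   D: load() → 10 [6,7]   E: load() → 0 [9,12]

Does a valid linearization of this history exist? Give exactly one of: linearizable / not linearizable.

not linearizable

already the first 12 events (up to E's response at time 12) admit no linearization; the first 11 still do
all 10 real-time-respecting orders fail — 6 completed atomic register operations, no legal replay
sample order A, B, C, D, E, F stalls at step 5 — E load() → 0 has no legal effect
sample order A, B, C, D, F, E stalls at step 6 — E load() → 0 has no legal effect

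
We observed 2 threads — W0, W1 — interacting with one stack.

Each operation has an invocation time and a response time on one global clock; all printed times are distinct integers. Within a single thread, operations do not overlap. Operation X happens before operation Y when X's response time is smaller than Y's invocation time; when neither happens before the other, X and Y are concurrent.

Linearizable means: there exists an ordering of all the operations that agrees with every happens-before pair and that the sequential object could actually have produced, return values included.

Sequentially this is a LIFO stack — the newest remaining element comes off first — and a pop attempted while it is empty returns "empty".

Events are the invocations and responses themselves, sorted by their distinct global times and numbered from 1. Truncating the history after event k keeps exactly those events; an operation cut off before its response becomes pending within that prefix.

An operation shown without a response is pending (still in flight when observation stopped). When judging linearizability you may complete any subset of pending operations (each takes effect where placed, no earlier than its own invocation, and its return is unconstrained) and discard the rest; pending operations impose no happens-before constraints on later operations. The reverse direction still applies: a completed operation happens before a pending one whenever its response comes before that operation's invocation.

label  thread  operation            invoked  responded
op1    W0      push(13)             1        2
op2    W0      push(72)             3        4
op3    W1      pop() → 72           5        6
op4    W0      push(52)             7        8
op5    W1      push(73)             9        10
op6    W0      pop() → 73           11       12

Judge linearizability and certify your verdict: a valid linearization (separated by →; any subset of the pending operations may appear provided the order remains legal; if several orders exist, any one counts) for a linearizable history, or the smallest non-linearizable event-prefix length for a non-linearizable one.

1. op1 push(13), leaving stack <13>
2. op2 push(72), leaving stack <13,72>
3. op3 pop() → 72, leaving stack <13>
4. op4 push(52), leaving stack <13,52>
5. op5 push(73), leaving stack <13,52,73>
6. op6 pop() → 73, leaving stack <13,52>

linearizable — witness: op1 → op2 → op3 → op4 → op5 → op6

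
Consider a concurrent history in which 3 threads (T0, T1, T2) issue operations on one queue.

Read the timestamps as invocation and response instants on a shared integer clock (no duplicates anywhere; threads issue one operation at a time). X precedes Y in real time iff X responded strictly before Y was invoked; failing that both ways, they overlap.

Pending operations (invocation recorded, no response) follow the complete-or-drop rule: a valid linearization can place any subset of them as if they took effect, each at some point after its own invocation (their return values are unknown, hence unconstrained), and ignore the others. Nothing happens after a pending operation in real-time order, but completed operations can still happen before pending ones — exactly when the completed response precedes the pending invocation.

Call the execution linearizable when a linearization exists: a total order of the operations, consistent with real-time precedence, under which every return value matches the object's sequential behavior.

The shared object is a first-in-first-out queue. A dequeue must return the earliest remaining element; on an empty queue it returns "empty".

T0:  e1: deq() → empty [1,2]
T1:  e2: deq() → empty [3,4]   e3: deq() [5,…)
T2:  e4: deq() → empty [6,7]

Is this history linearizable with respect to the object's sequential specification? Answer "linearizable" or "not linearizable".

one valid linearization: e1, e2, e3, e4
1. e1 deq() → empty, leaving queue <>
2. e2 deq() → empty, leaving queue <>
3. e3 deq() (pending, included), leaving queue <>
4. e4 deq() → empty, leaving queue <>

linearizable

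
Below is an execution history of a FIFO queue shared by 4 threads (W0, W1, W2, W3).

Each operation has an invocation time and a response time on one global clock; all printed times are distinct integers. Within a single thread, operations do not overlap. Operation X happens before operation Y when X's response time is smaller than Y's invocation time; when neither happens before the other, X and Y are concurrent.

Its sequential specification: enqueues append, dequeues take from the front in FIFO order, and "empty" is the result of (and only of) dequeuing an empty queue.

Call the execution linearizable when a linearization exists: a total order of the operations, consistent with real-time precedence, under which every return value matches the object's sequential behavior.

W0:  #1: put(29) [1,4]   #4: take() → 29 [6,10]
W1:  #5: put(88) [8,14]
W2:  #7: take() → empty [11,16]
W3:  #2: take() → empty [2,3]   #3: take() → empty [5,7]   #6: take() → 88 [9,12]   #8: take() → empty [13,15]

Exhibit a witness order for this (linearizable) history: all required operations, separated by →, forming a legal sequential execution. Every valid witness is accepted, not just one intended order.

step 1: #2 take() → empty — queue <>
step 2: #1 put(29) — queue <29>
step 3: #4 take() → 29 — queue <>
step 4: #3 take() → empty — queue <>
step 5: #5 put(88) — queue <88>
step 6: #6 take() → 88 — queue <>
step 7: #7 take() → empty — queue <>
step 8: #8 take() → empty — queue <>

#2 → #1 → #4 → #3 → #5 → #6 → #7 → #8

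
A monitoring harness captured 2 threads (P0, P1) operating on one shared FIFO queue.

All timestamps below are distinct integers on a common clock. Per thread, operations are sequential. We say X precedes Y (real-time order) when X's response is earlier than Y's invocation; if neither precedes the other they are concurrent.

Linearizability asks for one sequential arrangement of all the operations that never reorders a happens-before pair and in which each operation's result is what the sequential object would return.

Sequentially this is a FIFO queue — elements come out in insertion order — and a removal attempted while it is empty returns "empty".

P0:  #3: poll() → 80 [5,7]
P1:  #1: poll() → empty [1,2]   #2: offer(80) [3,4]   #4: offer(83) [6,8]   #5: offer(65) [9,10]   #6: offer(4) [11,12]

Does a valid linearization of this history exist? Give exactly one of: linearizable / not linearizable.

one valid linearization: #1, #2, #3, #4, #5, #6
step 1: #1 poll() → empty — queue <>
step 2: #2 offer(80) — queue <80>
step 3: #3 poll() → 80 — queue <>
step 4: #4 offer(83) — queue <83>
step 5: #5 offer(65) — queue <83,65>
step 6: #6 offer(4) — queue <83,65,4>

linearizable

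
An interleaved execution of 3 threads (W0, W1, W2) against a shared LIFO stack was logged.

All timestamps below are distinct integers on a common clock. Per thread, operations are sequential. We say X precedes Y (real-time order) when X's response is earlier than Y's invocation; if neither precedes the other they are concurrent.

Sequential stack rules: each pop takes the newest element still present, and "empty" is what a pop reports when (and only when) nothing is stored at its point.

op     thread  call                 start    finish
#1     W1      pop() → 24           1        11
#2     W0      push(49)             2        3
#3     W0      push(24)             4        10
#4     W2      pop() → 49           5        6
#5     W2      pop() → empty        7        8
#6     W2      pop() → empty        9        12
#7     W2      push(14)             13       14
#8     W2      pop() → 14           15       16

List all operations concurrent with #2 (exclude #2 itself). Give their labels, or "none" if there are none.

#2 spans [2,3]: anything still running between times 2 and 3 counts as concurrent
#1 [1,11]: concurrent
#3 [4,10]: after
#4 [5,6]: after
#5 [7,8]: after
#6 [9,12]: after
#7 [13,14]: after
#8 [15,16]: after

#1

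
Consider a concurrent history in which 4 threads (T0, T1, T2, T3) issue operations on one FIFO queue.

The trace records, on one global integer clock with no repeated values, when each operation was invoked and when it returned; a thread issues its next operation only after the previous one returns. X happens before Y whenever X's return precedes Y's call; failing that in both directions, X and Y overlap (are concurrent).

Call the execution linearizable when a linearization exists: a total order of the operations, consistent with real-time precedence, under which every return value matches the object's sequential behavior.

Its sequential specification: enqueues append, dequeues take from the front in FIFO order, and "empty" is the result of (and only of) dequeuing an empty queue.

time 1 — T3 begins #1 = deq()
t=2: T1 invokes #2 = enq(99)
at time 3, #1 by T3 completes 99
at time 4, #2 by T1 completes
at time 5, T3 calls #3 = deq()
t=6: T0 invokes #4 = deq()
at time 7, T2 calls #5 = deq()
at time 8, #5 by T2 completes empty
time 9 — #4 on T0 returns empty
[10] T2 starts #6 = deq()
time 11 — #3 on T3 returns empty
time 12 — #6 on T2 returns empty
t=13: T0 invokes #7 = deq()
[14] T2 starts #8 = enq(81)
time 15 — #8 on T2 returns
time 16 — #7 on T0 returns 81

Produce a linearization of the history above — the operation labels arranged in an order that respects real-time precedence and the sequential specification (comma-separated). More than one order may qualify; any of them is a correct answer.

1. #2 enq(99), leaving queue <99>
2. #1 deq() → 99, leaving queue <>
3. #3 deq() → empty, leaving queue <>
4. #4 deq() → empty, leaving queue <>
5. #5 deq() → empty, leaving queue <>
6. #6 deq() → empty, leaving queue <>
7. #8 enq(81), leaving queue <81>
8. #7 deq() → 81, leaving queue <>

#2, #1, #3, #4, #5, #6, #8, #7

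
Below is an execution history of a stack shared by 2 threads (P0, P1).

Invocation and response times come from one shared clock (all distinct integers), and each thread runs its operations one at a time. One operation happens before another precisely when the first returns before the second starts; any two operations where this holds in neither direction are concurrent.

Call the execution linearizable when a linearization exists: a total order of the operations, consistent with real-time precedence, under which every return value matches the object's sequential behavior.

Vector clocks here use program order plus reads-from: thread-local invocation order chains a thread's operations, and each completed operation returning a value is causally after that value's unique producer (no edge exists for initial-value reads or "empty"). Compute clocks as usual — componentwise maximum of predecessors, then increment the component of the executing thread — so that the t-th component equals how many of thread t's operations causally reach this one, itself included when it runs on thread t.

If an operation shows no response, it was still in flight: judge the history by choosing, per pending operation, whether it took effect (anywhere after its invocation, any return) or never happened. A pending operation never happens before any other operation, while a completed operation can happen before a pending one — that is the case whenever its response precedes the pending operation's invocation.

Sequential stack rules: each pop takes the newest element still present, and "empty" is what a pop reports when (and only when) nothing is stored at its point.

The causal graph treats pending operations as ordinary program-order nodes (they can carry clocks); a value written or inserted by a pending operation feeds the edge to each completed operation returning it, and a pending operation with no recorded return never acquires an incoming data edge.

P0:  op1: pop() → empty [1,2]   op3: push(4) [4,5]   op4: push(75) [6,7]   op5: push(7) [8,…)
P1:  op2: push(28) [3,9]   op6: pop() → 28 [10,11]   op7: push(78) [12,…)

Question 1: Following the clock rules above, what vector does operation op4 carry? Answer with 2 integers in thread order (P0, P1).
Answer: (3, 0)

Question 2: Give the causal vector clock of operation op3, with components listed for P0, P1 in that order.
Answer: (2, 0)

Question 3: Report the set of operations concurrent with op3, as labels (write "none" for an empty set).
Answer: op2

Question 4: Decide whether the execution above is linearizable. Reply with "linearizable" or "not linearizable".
a witness: op1, op3, op4, op2, op6
step 1: op1 pop() → empty — stack <>
step 2: op3 push(4) — stack <4>
step 3: op4 push(75) — stack <4,75>
step 4: op2 push(28) — stack <4,75,28>
step 5: op6 pop() → 28 — stack <4,75>

linearizable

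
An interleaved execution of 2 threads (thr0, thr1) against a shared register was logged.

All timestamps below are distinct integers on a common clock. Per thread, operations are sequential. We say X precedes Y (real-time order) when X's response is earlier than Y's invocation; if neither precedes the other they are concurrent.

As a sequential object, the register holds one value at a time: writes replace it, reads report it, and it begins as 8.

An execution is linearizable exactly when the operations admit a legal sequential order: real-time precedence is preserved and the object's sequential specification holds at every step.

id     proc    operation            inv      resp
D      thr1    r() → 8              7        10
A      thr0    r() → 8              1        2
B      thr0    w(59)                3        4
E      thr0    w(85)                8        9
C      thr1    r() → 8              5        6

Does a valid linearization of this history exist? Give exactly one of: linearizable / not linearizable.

through event 5 a valid linearization exists; event 6 (C responding at time 6) ends that
a single order respects real time; the 3 completed register operations fail replay along it
e.g. A, B, C: illegal at step 3, since C r() → 8 cannot apply there

not linearizable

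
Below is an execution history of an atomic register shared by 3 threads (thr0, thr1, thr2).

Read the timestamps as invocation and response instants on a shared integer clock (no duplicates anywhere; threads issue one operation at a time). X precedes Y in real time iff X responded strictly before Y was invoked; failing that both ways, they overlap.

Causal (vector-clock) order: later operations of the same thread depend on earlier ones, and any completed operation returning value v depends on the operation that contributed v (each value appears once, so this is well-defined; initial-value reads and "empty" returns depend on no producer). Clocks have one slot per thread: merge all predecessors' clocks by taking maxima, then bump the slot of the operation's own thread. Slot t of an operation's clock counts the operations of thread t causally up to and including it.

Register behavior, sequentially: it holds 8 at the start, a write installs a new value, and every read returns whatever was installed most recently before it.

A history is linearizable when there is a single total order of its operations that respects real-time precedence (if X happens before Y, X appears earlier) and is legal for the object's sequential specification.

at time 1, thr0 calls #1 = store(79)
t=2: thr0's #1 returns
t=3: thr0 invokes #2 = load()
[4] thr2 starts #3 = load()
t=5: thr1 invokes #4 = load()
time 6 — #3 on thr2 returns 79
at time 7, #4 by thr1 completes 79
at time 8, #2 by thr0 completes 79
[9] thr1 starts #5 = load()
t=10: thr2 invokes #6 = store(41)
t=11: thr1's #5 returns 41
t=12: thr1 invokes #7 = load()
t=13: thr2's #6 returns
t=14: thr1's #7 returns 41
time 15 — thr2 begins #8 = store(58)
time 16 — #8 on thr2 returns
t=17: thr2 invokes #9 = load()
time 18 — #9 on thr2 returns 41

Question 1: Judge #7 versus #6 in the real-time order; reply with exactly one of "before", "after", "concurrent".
Answer: concurrent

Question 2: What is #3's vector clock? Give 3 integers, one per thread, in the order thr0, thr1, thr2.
Answer: (1, 0, 1)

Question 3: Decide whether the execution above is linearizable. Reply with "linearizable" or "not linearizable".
events 1..17 are fine; event 18 — the response of #9 at time 18 — makes the prefix non-linearizable
checked exhaustively: 18 real-time-consistent orders of 9 completed operations, zero legal atomic register replays
e.g. #1, #2, #3, #4, #5, #6, #7, #8, #9: illegal at step 5, since #5 load() → 41 cannot apply there
e.g. #1, #2, #3, #4, #5, #7, #6, #8, #9: illegal at step 5, since #5 load() → 41 cannot apply there

not linearizable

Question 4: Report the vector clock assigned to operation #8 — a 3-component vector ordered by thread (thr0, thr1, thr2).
Answer: (1, 0, 3)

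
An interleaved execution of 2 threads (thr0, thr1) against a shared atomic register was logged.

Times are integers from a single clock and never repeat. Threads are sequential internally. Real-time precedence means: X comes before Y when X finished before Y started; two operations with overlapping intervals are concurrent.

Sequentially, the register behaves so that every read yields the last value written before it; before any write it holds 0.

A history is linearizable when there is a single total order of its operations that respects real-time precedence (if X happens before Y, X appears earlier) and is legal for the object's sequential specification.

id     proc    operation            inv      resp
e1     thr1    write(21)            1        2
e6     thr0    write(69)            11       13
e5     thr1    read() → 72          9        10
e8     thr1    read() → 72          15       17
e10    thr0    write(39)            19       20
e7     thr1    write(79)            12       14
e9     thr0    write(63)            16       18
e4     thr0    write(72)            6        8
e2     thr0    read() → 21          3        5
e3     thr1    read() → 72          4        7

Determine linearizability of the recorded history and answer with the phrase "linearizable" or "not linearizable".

not linearizable

cut after 16 events: linearizable; cut after 17 events (e8 responds, time 17): not linearizable
checked exhaustively: 6 real-time-consistent orders of 8 completed operations, zero legal atomic register replays
no completion choice of the 1 pending operation (e9) rescues it — every subset was tried
take e1, e2, e3, e4, e5, e6, e7, e8 (pending dropped): step 3 already fails, because e3 read() → 72 cannot occur there
take e1, e2, e3, e4, e5, e7, e6, e8 (pending dropped): step 3 already fails, because e3 read() → 72 cannot occur there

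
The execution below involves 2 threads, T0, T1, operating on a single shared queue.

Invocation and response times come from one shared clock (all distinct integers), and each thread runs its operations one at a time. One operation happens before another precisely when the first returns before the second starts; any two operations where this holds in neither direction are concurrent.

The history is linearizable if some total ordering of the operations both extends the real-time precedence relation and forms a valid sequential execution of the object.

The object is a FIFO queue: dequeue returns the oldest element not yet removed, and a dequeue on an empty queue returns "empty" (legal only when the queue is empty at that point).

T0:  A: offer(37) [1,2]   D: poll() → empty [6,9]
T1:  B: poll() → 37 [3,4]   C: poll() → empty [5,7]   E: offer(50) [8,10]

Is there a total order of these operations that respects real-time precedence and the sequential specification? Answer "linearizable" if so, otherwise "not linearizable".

linearizable

one valid linearization: A, B, C, D, E
step 1: A offer(37) — queue <37>
step 2: B poll() → 37 — queue <>
step 3: C poll() → empty — queue <>
step 4: D poll() → empty — queue <>
step 5: E offer(50) — queue <50>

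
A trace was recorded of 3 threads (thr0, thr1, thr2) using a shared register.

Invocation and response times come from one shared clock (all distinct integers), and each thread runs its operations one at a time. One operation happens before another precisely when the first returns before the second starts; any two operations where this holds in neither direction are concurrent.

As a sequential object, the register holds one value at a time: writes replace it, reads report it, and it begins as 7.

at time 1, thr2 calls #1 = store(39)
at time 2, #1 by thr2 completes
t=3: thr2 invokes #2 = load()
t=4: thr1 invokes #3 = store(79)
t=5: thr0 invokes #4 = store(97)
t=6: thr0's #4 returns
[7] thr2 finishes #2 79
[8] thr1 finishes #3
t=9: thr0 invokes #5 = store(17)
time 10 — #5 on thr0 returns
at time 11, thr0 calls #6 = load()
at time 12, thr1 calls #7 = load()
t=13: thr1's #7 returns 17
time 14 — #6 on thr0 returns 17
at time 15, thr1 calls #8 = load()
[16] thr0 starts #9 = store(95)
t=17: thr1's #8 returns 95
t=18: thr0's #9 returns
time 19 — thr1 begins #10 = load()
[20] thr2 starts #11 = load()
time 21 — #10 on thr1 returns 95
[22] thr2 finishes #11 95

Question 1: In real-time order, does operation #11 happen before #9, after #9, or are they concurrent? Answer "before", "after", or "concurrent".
Answer: after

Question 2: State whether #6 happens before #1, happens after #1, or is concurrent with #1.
Answer: after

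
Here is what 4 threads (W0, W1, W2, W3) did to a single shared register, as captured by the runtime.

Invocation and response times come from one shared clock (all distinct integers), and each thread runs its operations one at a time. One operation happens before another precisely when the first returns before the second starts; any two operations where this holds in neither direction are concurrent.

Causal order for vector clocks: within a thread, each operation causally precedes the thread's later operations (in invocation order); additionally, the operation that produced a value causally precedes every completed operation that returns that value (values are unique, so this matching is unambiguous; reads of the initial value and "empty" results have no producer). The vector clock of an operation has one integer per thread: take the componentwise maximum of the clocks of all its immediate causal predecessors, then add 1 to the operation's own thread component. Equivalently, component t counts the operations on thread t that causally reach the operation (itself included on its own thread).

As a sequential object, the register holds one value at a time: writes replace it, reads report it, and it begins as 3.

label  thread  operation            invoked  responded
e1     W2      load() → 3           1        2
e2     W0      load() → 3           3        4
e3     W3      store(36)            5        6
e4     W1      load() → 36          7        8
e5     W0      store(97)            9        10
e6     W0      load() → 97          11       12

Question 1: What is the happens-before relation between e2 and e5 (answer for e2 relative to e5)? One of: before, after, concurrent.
e2 spans [3,4], e5 spans [9,10]
resp(e2)=4 < inv(e5)=9

before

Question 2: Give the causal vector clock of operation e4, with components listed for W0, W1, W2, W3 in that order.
root op e3, invoked 5: fresh clock plus W3's own tick → (0, 0, 0, 1)
root op e1, invoked 1: fresh clock plus W2's own tick → (0, 0, 1, 0)
root op e2, invoked 3: fresh clock plus W0's own tick → (1, 0, 0, 0)
VC(e4, invoked at 7): max of VC(e3)=(0, 0, 0, 1), then +1 on thread W1 → (0, 1, 0, 1)
VC(e5, invoked at 9): max of VC(e2)=(1, 0, 0, 0), then +1 on thread W0 → (2, 0, 0, 0)
VC(e6, invoked at 11): max of VC(e5)=(2, 0, 0, 0), then +1 on thread W0 → (3, 0, 0, 0)
target: VC(e4) = (0, 1, 0, 1)

(0, 1, 0, 1)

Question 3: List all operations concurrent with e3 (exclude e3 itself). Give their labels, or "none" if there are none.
e3 runs from 5 to 6; window-overlapping ops are concurrent
e1 [1,2]: before
e2 [3,4]: before
e4 [7,8]: after
e5 [9,10]: after
e6 [11,12]: after

none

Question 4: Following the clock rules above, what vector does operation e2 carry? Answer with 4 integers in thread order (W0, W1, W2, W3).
no predecessors for e3 (invoked 5): W3 increments from zero → (0, 0, 0, 1)
no predecessors for e1 (invoked 1): W2 increments from zero → (0, 0, 1, 0)
no predecessors for e2 (invoked 3): W0 increments from zero → (1, 0, 0, 0)
e4 (invocation 7): componentwise max over VC(e3)=(0, 0, 0, 1), +1 at W1, giving (0, 1, 0, 1)
e5 (invocation 9): componentwise max over VC(e2)=(1, 0, 0, 0), +1 at W0, giving (2, 0, 0, 0)
e6 (invocation 11): componentwise max over VC(e5)=(2, 0, 0, 0), +1 at W0, giving (3, 0, 0, 0)
target: VC(e2) = (1, 0, 0, 0)

(1, 0, 0, 0)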